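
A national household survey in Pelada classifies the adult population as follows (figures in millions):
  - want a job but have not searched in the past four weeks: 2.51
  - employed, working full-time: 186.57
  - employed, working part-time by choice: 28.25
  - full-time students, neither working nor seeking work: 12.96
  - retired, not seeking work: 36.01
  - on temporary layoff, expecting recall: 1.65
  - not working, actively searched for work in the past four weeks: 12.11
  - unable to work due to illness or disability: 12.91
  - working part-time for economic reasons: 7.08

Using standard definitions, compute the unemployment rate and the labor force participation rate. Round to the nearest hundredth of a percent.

Unemployment rate ≈ 5.84%; labor force participation rate ≈ 78.54%.

Employed = 186.57 + 28.25 + 7.08 = 221.90 million (anyone who worked, including part-time for economic reasons, counts as employed).
Unemployed = 1.65 + 12.11 = 13.76 million (jobless and actively searching, or on temporary layoff).
Labor force = 221.90 + 13.76 = 235.66 million.
Not in labor force = 2.51 + 12.96 + 36.01 + 12.91 = 64.39 million (those not working and not actively searching are outside the labor force — including those who want a job but have given up searching).
Civilian working-age population = 235.66 + 64.39 = 300.05 million.
Unemployment rate = 13.76 / 235.66 = 5.84%.
Labor force participation rate = 235.66 / 300.05 = 78.54%.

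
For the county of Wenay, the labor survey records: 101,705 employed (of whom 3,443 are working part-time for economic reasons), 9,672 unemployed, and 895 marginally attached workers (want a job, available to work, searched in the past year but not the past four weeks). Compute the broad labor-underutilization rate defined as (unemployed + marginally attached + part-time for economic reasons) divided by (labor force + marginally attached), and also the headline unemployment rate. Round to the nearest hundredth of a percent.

Labor force = 101,705 + 9,672 = 111,377.
Numerator = 9,672 + 895 + 3,443 = 14,010.
Denominator = 111,377 + 895 = 112,272.
Broad rate = 14,010 / 112,272 = 12.48%.
Headline unemployment rate = 9,672 / 111,377 = 8.68%.

Broad underutilization rate ≈ 12.48%; headline unemployment rate ≈ 8.68%.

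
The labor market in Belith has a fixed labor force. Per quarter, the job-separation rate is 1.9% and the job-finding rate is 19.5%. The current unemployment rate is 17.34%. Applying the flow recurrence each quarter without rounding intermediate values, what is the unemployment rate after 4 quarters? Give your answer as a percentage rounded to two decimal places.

With a fixed labor force, u_{t+1} = u_t + s·(1−u_t) − f·u_t = u_t·(1−s−f) + s.
Here 1−s−f = 0.786 and s = 0.019.
u_1 = 0.173400 × 0.786 + 0.019 = 0.155292.
u_2 = 0.155292 × 0.786 + 0.019 = 0.141060.
u_3 = 0.141060 × 0.786 + 0.019 = 0.129873.
u_4 = 0.129873 × 0.786 + 0.019 = 0.121080.

Unemployment rate after four quarters ≈ 12.11%.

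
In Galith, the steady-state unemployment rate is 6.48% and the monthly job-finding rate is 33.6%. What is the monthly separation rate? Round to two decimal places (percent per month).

Separation rate ≈ 2.33% per month.

From u* = s/(s+f): s = u·f/(1−u).
s = 0.0648 × 33.6 / (1 − 0.0648) = 2.1773 / 0.9352 ≈ 2.33% per month.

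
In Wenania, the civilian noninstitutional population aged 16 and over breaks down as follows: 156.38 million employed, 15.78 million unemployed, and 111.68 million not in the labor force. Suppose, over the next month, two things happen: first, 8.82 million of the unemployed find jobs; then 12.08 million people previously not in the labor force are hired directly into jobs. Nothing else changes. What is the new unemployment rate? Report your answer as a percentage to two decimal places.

New unemployment rate ≈ 3.78%.

Initially, labor force = 156.38 + 15.78 = 172.16 million, so u = 15.78/172.16 = 9.17%.
After the first change, unemployed falls and employed rises by 8.82; labor force unchanged → E = 165.20, U = 6.96, labor force = 172.16 million.
After the second change, employed and labor force both rise by 12.08; unemployed unchanged → E = 177.28, U = 6.96, labor force = 184.24 million.
New unemployment rate = 6.96 / 184.24 = 3.78%.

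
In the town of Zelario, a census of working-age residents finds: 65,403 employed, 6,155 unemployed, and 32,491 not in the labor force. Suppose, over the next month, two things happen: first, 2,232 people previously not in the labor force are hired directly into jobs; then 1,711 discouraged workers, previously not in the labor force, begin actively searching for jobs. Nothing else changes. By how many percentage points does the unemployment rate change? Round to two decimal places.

The unemployment rate changes by +1.82 percentage points.

Initially, labor force = 65,403 + 6,155 = 71,558, so u = 6,155/71,558 = 8.60%.
After the first change, employed and labor force both rise by 2,232; unemployed unchanged → E = 67,635, U = 6,155, labor force = 73,790.
After the second change, unemployed and labor force both rise by 1,711 → E = 67,635, U = 7,866, labor force = 75,501.
New unemployment rate = 7,866 / 75,501 = 10.42%.
Change = 10.42% − 8.60% = +1.82 percentage points.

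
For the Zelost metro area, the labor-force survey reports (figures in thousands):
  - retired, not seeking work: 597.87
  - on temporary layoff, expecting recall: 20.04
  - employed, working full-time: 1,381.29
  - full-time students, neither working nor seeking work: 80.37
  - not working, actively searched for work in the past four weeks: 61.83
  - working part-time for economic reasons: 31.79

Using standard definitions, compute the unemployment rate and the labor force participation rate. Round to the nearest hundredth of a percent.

Unemployment rate ≈ 5.48%; labor force participation rate ≈ 68.79%.

Employed = 1,381.29 + 31.79 = 1,413.08 thousand (anyone who worked, including part-time for economic reasons, counts as employed).
Unemployed = 20.04 + 61.83 = 81.87 thousand (jobless and actively searching, or on temporary layoff).
Labor force = 1,413.08 + 81.87 = 1,494.95 thousand.
Not in labor force = 597.87 + 80.37 = 678.24 thousand (those not working and not actively searching are outside the labor force).
Civilian working-age population = 1,494.95 + 678.24 = 2,173.19 thousand.
Unemployment rate = 81.87 / 1,494.95 = 5.48%.
Labor force participation rate = 1,494.95 / 2,173.19 = 68.79%.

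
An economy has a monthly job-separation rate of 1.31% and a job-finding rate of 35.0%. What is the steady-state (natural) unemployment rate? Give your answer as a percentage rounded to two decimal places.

Steady-state unemployment rate ≈ 3.61%.

At steady state the flows balance: s·E = f·U, so U/(E+U) = s/(s+f).
u* = 1.31 / (1.31 + 35.0) = 1.31 / 36.31 = 3.61%.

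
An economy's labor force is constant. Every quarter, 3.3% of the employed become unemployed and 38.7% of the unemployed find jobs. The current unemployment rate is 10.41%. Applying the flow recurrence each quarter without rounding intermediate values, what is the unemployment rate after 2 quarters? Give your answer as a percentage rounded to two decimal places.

With a fixed labor force, u_{t+1} = u_t + s·(1−u_t) − f·u_t = u_t·(1−s−f) + s.
Here 1−s−f = 0.580 and s = 0.033.
u_1 = 0.104100 × 0.580 + 0.033 = 0.093378.
u_2 = 0.093378 × 0.580 + 0.033 = 0.087159.

Unemployment rate after two quarters ≈ 8.72%.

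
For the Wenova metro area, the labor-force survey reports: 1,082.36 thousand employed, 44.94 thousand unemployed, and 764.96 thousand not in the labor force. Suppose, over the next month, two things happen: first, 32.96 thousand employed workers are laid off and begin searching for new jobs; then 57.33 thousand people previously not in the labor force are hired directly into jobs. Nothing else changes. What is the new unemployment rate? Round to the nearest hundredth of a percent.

Initially, labor force = 1,082.36 + 44.94 = 1,127.30 thousand, so u = 44.94/1,127.30 = 3.99%.
After the first change, employed falls and unemployed rises by 32.96; labor force unchanged → E = 1,049.40, U = 77.90, labor force = 1,127.30 thousand.
After the second change, employed and labor force both rise by 57.33; unemployed unchanged → E = 1,106.73, U = 77.90, labor force = 1,184.63 thousand.
New unemployment rate = 77.90 / 1,184.63 = 6.58%.

New unemployment rate ≈ 6.58%.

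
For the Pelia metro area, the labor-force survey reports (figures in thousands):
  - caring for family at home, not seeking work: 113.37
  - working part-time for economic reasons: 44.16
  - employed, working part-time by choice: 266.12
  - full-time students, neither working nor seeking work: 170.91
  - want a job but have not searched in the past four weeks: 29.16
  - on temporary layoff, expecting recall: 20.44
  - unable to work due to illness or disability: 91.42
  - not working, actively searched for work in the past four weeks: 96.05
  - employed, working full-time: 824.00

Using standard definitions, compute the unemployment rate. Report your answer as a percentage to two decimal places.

Employed = 44.16 + 266.12 + 824.00 = 1,134.28 thousand (anyone who worked, including part-time for economic reasons, counts as employed).
Unemployed = 20.44 + 96.05 = 116.49 thousand (jobless and actively searching, or on temporary layoff).
Labor force = 1,134.28 + 116.49 = 1,250.77 thousand.
Unemployment rate = 116.49 / 1,250.77 = 9.31%.

Unemployment rate ≈ 9.31%.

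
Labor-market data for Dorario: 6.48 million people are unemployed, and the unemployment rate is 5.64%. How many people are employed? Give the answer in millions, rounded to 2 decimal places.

Labor force = U / u = 6.48 / 0.0564 ≈ 114.89 million.
Employed = labor force − unemployed = 114.89 − 6.48 = 108.41 million.

About 108.41 million are employed.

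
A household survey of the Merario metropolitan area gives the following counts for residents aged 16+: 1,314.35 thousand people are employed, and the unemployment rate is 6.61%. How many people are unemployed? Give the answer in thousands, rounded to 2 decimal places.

About 93.03 thousand are unemployed.

Let U be the number unemployed. The labor force is E + U, and U/(E+U) = 0.0661.
So U = 0.0661 × 1,314.35 / (1 − 0.0661) = 86.8785 / 0.9339 ≈ 93.03 thousand.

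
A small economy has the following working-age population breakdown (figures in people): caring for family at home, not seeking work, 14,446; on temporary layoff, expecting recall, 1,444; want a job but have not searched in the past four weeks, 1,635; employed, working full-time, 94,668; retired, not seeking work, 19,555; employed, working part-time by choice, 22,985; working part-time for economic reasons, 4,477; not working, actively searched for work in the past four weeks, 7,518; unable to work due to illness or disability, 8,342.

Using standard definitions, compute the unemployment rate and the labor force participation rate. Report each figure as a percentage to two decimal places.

Employed = 94,668 + 22,985 + 4,477 = 122,130 (anyone who worked, including part-time for economic reasons, counts as employed).
Unemployed = 1,444 + 7,518 = 8,962 (jobless and actively searching, or on temporary layoff).
Labor force = 122,130 + 8,962 = 131,092.
Not in labor force = 14,446 + 1,635 + 19,555 + 8,342 = 43,978 (those not working and not actively searching are outside the labor force — including those who want a job but have given up searching).
Civilian working-age population = 131,092 + 43,978 = 175,070.
Unemployment rate = 8,962 / 131,092 = 6.84%.
Labor force participation rate = 131,092 / 175,070 = 74.88%.

Unemployment rate ≈ 6.84%; labor force participation rate ≈ 74.88%.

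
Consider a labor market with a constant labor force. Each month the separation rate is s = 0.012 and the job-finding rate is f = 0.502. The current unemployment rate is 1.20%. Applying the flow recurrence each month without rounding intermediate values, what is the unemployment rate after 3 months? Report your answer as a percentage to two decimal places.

Unemployment rate after three months ≈ 2.20%.

With a fixed labor force, u_{t+1} = u_t + s·(1−u_t) − f·u_t = u_t·(1−s−f) + s.
Here 1−s−f = 0.486 and s = 0.012.
u_1 = 0.012000 × 0.486 + 0.012 = 0.017832.
u_2 = 0.017832 × 0.486 + 0.012 = 0.020666.
u_3 = 0.020666 × 0.486 + 0.012 = 0.022044.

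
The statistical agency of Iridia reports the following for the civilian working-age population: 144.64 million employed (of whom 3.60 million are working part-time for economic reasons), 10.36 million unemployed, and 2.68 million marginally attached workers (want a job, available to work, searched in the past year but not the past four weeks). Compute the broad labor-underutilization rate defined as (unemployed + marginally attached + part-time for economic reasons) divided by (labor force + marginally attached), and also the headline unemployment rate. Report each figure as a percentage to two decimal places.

Labor force = 144.64 + 10.36 = 155.00 million.
Numerator = 10.36 + 2.68 + 3.60 = 16.64 million.
Denominator = 155.00 + 2.68 = 157.68 million.
Broad rate = 16.64 / 157.68 = 10.55%.
Headline unemployment rate = 10.36 / 155.00 = 6.68%.

Broad underutilization rate ≈ 10.55%; headline unemployment rate ≈ 6.68%.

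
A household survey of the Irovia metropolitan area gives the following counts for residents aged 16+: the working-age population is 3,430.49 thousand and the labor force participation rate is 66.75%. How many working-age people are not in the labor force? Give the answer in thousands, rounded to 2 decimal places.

Share not in the labor force = 1 − 0.6675 = 0.3325.
Not in labor force = 0.3325 × 3,430.49 ≈ 1,140.64 thousand.

About 1,140.64 thousand are not in the labor force.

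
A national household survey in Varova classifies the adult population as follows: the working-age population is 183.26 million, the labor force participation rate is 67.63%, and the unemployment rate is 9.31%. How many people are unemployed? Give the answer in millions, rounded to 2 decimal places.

About 11.54 million are unemployed.

Labor force = 0.6763 × 183.26 = 123.94 million.
Unemployed = 0.0931 × 123.94 ≈ 11.54 million.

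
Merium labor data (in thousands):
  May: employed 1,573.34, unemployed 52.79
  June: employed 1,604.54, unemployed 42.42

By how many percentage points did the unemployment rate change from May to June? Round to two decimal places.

May: labor force = 1,573.34 + 52.79 = 1,626.13; u = 52.79/1,626.13 = 3.25%.
June: labor force = 1,604.54 + 42.42 = 1,646.96; u = 42.42/1,646.96 = 2.58%.
Change = 2.58% − 3.25% = −0.67 pp.

The unemployment rate changed by −0.67 percentage points.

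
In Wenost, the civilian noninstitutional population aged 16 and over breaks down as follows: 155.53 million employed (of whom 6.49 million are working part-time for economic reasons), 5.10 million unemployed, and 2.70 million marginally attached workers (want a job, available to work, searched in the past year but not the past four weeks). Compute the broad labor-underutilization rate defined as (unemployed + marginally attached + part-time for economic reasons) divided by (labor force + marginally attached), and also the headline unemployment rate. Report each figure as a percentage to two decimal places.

Broad underutilization rate ≈ 8.75%; headline unemployment rate ≈ 3.17%.

Labor force = 155.53 + 5.10 = 160.63 million.
Numerator = 5.10 + 2.70 + 6.49 = 14.29 million.
Denominator = 160.63 + 2.70 = 163.33 million.
Broad rate = 14.29 / 163.33 = 8.75%.
Headline unemployment rate = 5.10 / 160.63 = 3.17%.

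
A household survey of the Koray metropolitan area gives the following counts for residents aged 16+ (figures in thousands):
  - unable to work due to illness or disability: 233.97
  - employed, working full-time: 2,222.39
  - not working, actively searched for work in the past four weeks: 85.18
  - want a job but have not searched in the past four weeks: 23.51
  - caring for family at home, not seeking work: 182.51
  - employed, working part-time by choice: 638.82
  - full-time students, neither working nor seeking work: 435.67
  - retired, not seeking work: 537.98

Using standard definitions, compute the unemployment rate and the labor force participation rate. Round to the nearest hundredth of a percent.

Employed = 2,222.39 + 638.82 = 2,861.21 thousand.
Unemployed = 85.18 thousand.
Labor force = 2,861.21 + 85.18 = 2,946.39 thousand.
Not in labor force = 233.97 + 23.51 + 182.51 + 435.67 + 537.98 = 1,413.64 thousand (those not working and not actively searching are outside the labor force — including those who want a job but have given up searching).
Civilian working-age population = 2,946.39 + 1,413.64 = 4,360.03 thousand.
Unemployment rate = 85.18 / 2,946.39 = 2.89%.
Labor force participation rate = 2,946.39 / 4,360.03 = 67.58%.

Unemployment rate ≈ 2.89%; labor force participation rate ≈ 67.58%.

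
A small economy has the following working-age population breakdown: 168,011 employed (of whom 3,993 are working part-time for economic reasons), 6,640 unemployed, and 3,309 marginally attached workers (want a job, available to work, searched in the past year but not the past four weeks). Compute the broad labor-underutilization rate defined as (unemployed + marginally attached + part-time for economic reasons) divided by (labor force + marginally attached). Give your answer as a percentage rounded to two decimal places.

Broad underutilization rate ≈ 7.83%.

Labor force = 168,011 + 6,640 = 174,651.
Numerator = 6,640 + 3,309 + 3,993 = 13,942.
Denominator = 174,651 + 3,309 = 177,960.
Broad rate = 13,942 / 177,960 = 7.83%.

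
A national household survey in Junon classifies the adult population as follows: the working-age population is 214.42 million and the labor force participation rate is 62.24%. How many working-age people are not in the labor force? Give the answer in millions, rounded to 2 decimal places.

Share not in the labor force = 1 − 0.6224 = 0.3776.
Not in labor force = 0.3776 × 214.42 ≈ 80.96 million.

About 80.96 million are not in the labor force.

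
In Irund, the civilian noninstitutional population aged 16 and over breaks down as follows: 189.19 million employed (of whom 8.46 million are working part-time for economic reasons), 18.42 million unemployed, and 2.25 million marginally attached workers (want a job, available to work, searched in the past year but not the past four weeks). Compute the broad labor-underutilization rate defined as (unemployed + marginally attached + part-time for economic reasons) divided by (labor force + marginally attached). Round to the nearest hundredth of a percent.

Broad underutilization rate ≈ 13.88%.

Labor force = 189.19 + 18.42 = 207.61 million.
Numerator = 18.42 + 2.25 + 8.46 = 29.13 million.
Denominator = 207.61 + 2.25 = 209.86 million.
Broad rate = 29.13 / 209.86 = 13.88%.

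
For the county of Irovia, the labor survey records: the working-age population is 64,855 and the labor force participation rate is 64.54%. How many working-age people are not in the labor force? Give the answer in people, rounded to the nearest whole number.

About 22,998 are not in the labor force.

Share not in the labor force = 1 − 0.6454 = 0.3546.
Not in labor force = 0.3546 × 64,855 ≈ 22,998.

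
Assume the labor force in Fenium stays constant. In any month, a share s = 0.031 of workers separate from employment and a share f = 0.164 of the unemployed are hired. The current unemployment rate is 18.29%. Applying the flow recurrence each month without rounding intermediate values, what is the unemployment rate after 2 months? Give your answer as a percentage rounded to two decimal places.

With a fixed labor force, u_{t+1} = u_t + s·(1−u_t) − f·u_t = u_t·(1−s−f) + s.
Here 1−s−f = 0.805 and s = 0.031.
u_1 = 0.182900 × 0.805 + 0.031 = 0.178235.
u_2 = 0.178235 × 0.805 + 0.031 = 0.174479.

Unemployment rate after two months ≈ 17.45%.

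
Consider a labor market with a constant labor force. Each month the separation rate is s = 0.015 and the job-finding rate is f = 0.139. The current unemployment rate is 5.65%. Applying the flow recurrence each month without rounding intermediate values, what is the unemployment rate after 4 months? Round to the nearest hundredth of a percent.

With a fixed labor force, u_{t+1} = u_t + s·(1−u_t) − f·u_t = u_t·(1−s−f) + s.
Here 1−s−f = 0.846 and s = 0.015.
u_1 = 0.056500 × 0.846 + 0.015 = 0.062799.
u_2 = 0.062799 × 0.846 + 0.015 = 0.068128.
u_3 = 0.068128 × 0.846 + 0.015 = 0.072636.
u_4 = 0.072636 × 0.846 + 0.015 = 0.076450.

Unemployment rate after four months ≈ 7.65%.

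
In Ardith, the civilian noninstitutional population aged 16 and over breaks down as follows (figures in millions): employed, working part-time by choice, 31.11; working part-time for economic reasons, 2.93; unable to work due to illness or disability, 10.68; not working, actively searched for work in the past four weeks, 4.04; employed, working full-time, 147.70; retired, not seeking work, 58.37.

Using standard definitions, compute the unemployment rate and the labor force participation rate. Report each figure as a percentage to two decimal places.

Employed = 31.11 + 2.93 + 147.70 = 181.74 million (anyone who worked, including part-time for economic reasons, counts as employed).
Unemployed = 4.04 million.
Labor force = 181.74 + 4.04 = 185.78 million.
Not in labor force = 10.68 + 58.37 = 69.05 million (those not working and not actively searching are outside the labor force).
Civilian working-age population = 185.78 + 69.05 = 254.83 million.
Unemployment rate = 4.04 / 185.78 = 2.17%.
Labor force participation rate = 185.78 / 254.83 = 72.90%.

Unemployment rate ≈ 2.17%; labor force participation rate ≈ 72.90%.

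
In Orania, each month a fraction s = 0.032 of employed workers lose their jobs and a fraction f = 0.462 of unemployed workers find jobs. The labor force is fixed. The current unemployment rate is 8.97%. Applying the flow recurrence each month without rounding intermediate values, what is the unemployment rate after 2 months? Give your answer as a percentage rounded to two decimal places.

Unemployment rate after two months ≈ 7.12%.

With a fixed labor force, u_{t+1} = u_t + s·(1−u_t) − f·u_t = u_t·(1−s−f) + s.
Here 1−s−f = 0.506 and s = 0.032.
u_1 = 0.089700 × 0.506 + 0.032 = 0.077388.
u_2 = 0.077388 × 0.506 + 0.032 = 0.071158.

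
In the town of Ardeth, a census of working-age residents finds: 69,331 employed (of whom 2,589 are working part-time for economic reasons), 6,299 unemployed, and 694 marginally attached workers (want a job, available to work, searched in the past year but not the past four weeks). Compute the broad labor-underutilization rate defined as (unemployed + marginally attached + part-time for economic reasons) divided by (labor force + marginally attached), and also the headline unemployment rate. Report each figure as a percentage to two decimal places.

Labor force = 69,331 + 6,299 = 75,630.
Numerator = 6,299 + 694 + 2,589 = 9,582.
Denominator = 75,630 + 694 = 76,324.
Broad rate = 9,582 / 76,324 = 12.55%.
Headline unemployment rate = 6,299 / 75,630 = 8.33%.

Broad underutilization rate ≈ 12.55%; headline unemployment rate ≈ 8.33%.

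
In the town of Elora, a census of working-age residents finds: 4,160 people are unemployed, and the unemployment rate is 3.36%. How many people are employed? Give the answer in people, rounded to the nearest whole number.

Labor force = U / u = 4,160 / 0.0336 ≈ 123,810.
Employed = labor force − unemployed = 123,810 − 4,160 = 119,650.

About 119,650 are employed.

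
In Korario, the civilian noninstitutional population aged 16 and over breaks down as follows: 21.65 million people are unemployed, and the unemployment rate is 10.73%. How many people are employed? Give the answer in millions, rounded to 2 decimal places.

Labor force = U / u = 21.65 / 0.1073 ≈ 201.77 million.
Employed = labor force − unemployed = 201.77 − 21.65 = 180.12 million.

About 180.12 million are employed.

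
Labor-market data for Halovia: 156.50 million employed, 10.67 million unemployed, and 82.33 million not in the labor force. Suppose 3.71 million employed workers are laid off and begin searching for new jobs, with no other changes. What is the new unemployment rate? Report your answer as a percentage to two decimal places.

Initially, labor force = 156.50 + 10.67 = 167.17 million, so u = 10.67/167.17 = 6.38%.
After the change, employed falls and unemployed rises by 3.71; labor force unchanged → E = 152.79, U = 14.38, labor force = 167.17 million.
New unemployment rate = 14.38 / 167.17 = 8.60%.

New unemployment rate ≈ 8.60%.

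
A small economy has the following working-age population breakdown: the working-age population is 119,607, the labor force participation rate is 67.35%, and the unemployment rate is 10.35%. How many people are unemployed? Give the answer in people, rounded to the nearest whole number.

About 8,337 are unemployed.

Labor force = 0.6735 × 119,607 = 80,555.
Unemployed = 0.1035 × 80,555 ≈ 8,337.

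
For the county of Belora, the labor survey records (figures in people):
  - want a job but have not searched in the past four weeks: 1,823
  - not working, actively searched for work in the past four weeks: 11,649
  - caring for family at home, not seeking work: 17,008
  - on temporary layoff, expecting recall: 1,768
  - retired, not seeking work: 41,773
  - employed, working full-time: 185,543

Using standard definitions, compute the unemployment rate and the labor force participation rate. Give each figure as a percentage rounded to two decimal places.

Employed = 185,543.
Unemployed = 11,649 + 1,768 = 13,417 (jobless and actively searching, or on temporary layoff).
Labor force = 185,543 + 13,417 = 198,960.
Not in labor force = 1,823 + 17,008 + 41,773 = 60,604 (those not working and not actively searching are outside the labor force — including those who want a job but have given up searching).
Civilian working-age population = 198,960 + 60,604 = 259,564.
Unemployment rate = 13,417 / 198,960 = 6.74%.
Labor force participation rate = 198,960 / 259,564 = 76.65%.

Unemployment rate ≈ 6.74%; labor force participation rate ≈ 76.65%.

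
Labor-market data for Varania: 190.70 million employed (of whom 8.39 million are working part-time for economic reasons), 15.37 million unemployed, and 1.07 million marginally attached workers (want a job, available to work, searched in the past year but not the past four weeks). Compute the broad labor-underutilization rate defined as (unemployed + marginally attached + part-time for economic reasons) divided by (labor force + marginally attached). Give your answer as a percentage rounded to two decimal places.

Labor force = 190.70 + 15.37 = 206.07 million.
Numerator = 15.37 + 1.07 + 8.39 = 24.83 million.
Denominator = 206.07 + 1.07 = 207.14 million.
Broad rate = 24.83 / 207.14 = 11.99%.

Broad underutilization rate ≈ 11.99%.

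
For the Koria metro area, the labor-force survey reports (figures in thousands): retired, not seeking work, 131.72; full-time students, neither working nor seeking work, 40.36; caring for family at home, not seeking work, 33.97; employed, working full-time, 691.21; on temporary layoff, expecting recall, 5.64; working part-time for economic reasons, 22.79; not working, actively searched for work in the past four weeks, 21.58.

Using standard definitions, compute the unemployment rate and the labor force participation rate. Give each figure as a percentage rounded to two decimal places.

Unemployment rate ≈ 3.67%; labor force participation rate ≈ 78.25%.

Employed = 691.21 + 22.79 = 714.00 thousand (anyone who worked, including part-time for economic reasons, counts as employed).
Unemployed = 5.64 + 21.58 = 27.22 thousand (jobless and actively searching, or on temporary layoff).
Labor force = 714.00 + 27.22 = 741.22 thousand.
Not in labor force = 131.72 + 40.36 + 33.97 = 206.05 thousand (those not working and not actively searching are outside the labor force).
Civilian working-age population = 741.22 + 206.05 = 947.27 thousand.
Unemployment rate = 27.22 / 741.22 = 3.67%.
Labor force participation rate = 741.22 / 947.27 = 78.25%.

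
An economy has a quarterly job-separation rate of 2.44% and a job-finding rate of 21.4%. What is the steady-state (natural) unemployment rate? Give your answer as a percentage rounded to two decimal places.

At steady state the flows balance: s·E = f·U, so U/(E+U) = s/(s+f).
u* = 2.44 / (2.44 + 21.4) = 2.44 / 23.84 = 10.23%.

Steady-state unemployment rate ≈ 10.23%.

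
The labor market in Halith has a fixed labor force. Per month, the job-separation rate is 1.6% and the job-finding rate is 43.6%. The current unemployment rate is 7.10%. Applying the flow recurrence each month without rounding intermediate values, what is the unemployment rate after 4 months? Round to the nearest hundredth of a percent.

With a fixed labor force, u_{t+1} = u_t + s·(1−u_t) − f·u_t = u_t·(1−s−f) + s.
Here 1−s−f = 0.548 and s = 0.016.
u_1 = 0.071000 × 0.548 + 0.016 = 0.054908.
u_2 = 0.054908 × 0.548 + 0.016 = 0.046090.
u_3 = 0.046090 × 0.548 + 0.016 = 0.041257.
u_4 = 0.041257 × 0.548 + 0.016 = 0.038609.

Unemployment rate after four months ≈ 3.86%.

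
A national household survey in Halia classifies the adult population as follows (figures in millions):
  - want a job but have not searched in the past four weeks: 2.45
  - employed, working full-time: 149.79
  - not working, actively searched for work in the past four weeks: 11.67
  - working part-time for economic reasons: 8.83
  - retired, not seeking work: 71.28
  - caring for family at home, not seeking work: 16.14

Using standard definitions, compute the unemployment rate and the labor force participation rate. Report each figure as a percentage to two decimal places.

Unemployment rate ≈ 6.85%; labor force participation rate ≈ 65.46%.

Employed = 149.79 + 8.83 = 158.62 million (anyone who worked, including part-time for economic reasons, counts as employed).
Unemployed = 11.67 million.
Labor force = 158.62 + 11.67 = 170.29 million.
Not in labor force = 2.45 + 71.28 + 16.14 = 89.87 million (those not working and not actively searching are outside the labor force — including those who want a job but have given up searching).
Civilian working-age population = 170.29 + 89.87 = 260.16 million.
Unemployment rate = 11.67 / 170.29 = 6.85%.
Labor force participation rate = 170.29 / 260.16 = 65.46%.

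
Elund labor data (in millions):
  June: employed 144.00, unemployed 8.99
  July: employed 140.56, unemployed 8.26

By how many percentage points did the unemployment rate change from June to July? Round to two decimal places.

June: labor force = 144.00 + 8.99 = 152.99; u = 8.99/152.99 = 5.88%.
July: labor force = 140.56 + 8.26 = 148.82; u = 8.26/148.82 = 5.55%.
Change = 5.55% − 5.88% = −0.33 pp.

The unemployment rate changed by −0.33 percentage points.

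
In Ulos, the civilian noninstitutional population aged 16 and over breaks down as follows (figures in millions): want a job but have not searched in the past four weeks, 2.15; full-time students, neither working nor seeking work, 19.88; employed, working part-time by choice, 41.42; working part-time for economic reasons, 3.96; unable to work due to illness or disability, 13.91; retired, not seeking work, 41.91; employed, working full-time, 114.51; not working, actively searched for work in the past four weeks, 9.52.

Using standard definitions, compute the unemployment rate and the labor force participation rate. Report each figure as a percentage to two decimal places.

Employed = 41.42 + 3.96 + 114.51 = 159.89 million (anyone who worked, including part-time for economic reasons, counts as employed).
Unemployed = 9.52 million.
Labor force = 159.89 + 9.52 = 169.41 million.
Not in labor force = 2.15 + 19.88 + 13.91 + 41.91 = 77.85 million (those not working and not actively searching are outside the labor force — including those who want a job but have given up searching).
Civilian working-age population = 169.41 + 77.85 = 247.26 million.
Unemployment rate = 9.52 / 169.41 = 5.62%.
Labor force participation rate = 169.41 / 247.26 = 68.51%.

Unemployment rate ≈ 5.62%; labor force participation rate ≈ 68.51%.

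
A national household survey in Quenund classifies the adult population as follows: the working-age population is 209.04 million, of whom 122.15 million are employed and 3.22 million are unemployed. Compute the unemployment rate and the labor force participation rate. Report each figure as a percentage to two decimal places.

Unemployment rate ≈ 2.57%; labor force participation rate ≈ 59.97%.

Labor force = employed + unemployed = 122.15 + 3.22 = 125.37 million.
Unemployment rate = 3.22 / 125.37 = 2.57%.
Labor force participation rate = 125.37 / 209.04 = 59.97%.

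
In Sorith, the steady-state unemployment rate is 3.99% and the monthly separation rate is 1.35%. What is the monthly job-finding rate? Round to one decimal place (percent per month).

From u* = s/(s+f): f = s·(1−u)/u.
f = 1.35 × (1 − 0.0399) / 0.0399 = 1.2961 / 0.0399 ≈ 32.5% per month.

Job-finding rate ≈ 32.5% per month.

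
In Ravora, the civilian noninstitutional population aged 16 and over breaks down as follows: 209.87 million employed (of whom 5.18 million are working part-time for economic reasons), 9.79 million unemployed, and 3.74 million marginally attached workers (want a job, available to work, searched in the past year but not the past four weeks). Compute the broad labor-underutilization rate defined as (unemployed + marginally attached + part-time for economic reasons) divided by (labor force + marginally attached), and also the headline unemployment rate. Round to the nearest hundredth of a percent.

Labor force = 209.87 + 9.79 = 219.66 million.
Numerator = 9.79 + 3.74 + 5.18 = 18.71 million.
Denominator = 219.66 + 3.74 = 223.40 million.
Broad rate = 18.71 / 223.40 = 8.38%.
Headline unemployment rate = 9.79 / 219.66 = 4.46%.

Broad underutilization rate ≈ 8.38%; headline unemployment rate ≈ 4.46%.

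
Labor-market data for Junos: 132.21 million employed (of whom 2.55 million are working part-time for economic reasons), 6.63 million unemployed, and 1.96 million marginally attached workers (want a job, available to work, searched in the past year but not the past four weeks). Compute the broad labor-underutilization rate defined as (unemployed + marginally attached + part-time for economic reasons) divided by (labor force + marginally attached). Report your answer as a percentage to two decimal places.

Labor force = 132.21 + 6.63 = 138.84 million.
Numerator = 6.63 + 1.96 + 2.55 = 11.14 million.
Denominator = 138.84 + 1.96 = 140.80 million.
Broad rate = 11.14 / 140.80 = 7.91%.

Broad underutilization rate ≈ 7.91%.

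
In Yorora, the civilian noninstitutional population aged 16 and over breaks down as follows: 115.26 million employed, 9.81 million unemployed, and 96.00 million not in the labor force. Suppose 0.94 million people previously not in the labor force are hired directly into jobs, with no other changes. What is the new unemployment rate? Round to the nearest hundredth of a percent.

Initially, labor force = 115.26 + 9.81 = 125.07 million, so u = 9.81/125.07 = 7.84%.
After the change, employed and labor force both rise by 0.94; unemployed unchanged → E = 116.20, U = 9.81, labor force = 126.01 million.
New unemployment rate = 9.81 / 126.01 = 7.79%.

New unemployment rate ≈ 7.79%.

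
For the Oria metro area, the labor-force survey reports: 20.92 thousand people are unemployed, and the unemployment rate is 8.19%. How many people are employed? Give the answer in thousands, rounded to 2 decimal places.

Labor force = U / u = 20.92 / 0.0819 ≈ 255.43 thousand.
Employed = labor force − unemployed = 255.43 − 20.92 = 234.51 thousand.

About 234.51 thousand are employed.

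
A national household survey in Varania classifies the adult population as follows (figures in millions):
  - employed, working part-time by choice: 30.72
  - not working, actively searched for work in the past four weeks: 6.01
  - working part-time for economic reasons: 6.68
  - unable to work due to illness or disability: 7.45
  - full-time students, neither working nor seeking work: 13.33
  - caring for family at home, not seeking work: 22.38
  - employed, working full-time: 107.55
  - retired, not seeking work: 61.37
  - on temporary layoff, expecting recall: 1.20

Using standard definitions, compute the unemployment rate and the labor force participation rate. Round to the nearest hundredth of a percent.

Unemployment rate ≈ 4.74%; labor force participation rate ≈ 59.28%.

Employed = 30.72 + 6.68 + 107.55 = 144.95 million (anyone who worked, including part-time for economic reasons, counts as employed).
Unemployed = 6.01 + 1.20 = 7.21 million (jobless and actively searching, or on temporary layoff).
Labor force = 144.95 + 7.21 = 152.16 million.
Not in labor force = 7.45 + 13.33 + 22.38 + 61.37 = 104.53 million (those not working and not actively searching are outside the labor force).
Civilian working-age population = 152.16 + 104.53 = 256.69 million.
Unemployment rate = 7.21 / 152.16 = 4.74%.
Labor force participation rate = 152.16 / 256.69 = 59.28%.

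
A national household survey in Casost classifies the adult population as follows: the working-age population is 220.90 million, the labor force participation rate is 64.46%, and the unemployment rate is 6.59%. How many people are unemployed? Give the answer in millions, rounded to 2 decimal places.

About 9.38 million are unemployed.

Labor force = 0.6446 × 220.90 = 142.39 million.
Unemployed = 0.0659 × 142.39 ≈ 9.38 million.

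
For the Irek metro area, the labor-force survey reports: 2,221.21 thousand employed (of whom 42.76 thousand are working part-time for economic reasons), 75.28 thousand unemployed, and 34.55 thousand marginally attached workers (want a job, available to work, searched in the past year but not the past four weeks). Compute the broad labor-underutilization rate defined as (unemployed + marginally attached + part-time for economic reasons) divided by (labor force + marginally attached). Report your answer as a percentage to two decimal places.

Labor force = 2,221.21 + 75.28 = 2,296.49 thousand.
Numerator = 75.28 + 34.55 + 42.76 = 152.59 thousand.
Denominator = 2,296.49 + 34.55 = 2,331.04 thousand.
Broad rate = 152.59 / 2,331.04 = 6.55%.

Broad underutilization rate ≈ 6.55%.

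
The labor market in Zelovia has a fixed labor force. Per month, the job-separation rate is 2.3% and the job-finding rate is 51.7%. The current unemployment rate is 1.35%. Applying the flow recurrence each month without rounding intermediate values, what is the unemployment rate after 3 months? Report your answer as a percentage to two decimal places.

Unemployment rate after three months ≈ 3.98%.

With a fixed labor force, u_{t+1} = u_t + s·(1−u_t) − f·u_t = u_t·(1−s−f) + s.
Here 1−s−f = 0.460 and s = 0.023.
u_1 = 0.013500 × 0.460 + 0.023 = 0.029210.
u_2 = 0.029210 × 0.460 + 0.023 = 0.036437.
u_3 = 0.036437 × 0.460 + 0.023 = 0.039761.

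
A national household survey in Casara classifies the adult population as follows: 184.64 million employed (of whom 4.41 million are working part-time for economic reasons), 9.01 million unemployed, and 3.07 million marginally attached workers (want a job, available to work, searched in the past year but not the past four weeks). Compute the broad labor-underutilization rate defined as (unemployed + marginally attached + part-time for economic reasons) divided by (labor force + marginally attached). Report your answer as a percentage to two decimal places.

Broad underutilization rate ≈ 8.38%.

Labor force = 184.64 + 9.01 = 193.65 million.
Numerator = 9.01 + 3.07 + 4.41 = 16.49 million.
Denominator = 193.65 + 3.07 = 196.72 million.
Broad rate = 16.49 / 196.72 = 8.38%.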